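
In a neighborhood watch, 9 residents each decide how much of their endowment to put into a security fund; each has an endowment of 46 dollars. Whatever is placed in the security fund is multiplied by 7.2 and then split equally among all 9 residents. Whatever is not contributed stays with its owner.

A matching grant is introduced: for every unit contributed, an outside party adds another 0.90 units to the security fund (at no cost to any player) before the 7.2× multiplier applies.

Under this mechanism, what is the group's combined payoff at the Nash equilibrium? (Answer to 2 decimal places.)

With the mechanism, a contributed unit returns 7.2 × 1.90 / 9 = 1.5200 per unit of net cost to the contributor — now above 1 — so contributing fully is weakly dominant for every player.
So the Nash equilibrium is full contribution by all 9; the group earns 7.2 × 1.90 × 414 = 5663.52.

5663.52 dollars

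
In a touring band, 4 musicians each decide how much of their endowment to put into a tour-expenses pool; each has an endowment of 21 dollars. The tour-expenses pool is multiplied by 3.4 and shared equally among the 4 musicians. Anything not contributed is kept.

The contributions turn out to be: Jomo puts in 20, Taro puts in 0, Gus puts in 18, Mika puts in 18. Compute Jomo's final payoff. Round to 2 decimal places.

Total contributed: 20 + 0 + 18 + 18 = 56.
Each receives 3.4 × 56 / 4 = 47.60 from the tour-expenses pool.
Jomo keeps 21 − 20 = 1, so Jomo's payoff is 1 + 47.60 = 48.60.

48.60 dollars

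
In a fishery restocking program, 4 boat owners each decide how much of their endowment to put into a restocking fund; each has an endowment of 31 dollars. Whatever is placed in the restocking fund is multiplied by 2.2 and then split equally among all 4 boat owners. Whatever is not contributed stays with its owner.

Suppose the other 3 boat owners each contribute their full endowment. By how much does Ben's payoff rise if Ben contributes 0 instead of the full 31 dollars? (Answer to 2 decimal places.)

Switching from a contribution of 31 to 0 lets Ben keep an extra 31 dollars, but lowers the restocking fund by 31, which costs Ben their own share of that drop: 2.2/4 × 31 = 17.05.
Net gain = 31 − 17.05 = 13.95. The private return per contributed unit (0.5500) is below 1, so free-riding is indeed the best response regardless of what the others do.

13.95 dollars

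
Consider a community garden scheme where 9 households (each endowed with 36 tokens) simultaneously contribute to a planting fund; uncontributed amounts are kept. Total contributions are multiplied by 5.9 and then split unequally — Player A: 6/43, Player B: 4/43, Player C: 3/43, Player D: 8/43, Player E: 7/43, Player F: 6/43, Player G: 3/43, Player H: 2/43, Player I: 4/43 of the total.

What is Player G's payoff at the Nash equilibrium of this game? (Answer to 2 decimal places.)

50.82 tokens

Each unit j contributes comes back to j as 5.9 × (j's share), so j prefers to contribute only if that share exceeds 1/5.9 = 0.1695; otherwise keeping the unit dominates.
Player D alone (share 8/43) is above the threshold, contributing 36; the remaining 8 contribute 0. Total contributed: 36.
Player G keeps 36 and receives 5.9 × 36 × 3/43 = 14.82 from the planting fund, for a payoff of 50.82.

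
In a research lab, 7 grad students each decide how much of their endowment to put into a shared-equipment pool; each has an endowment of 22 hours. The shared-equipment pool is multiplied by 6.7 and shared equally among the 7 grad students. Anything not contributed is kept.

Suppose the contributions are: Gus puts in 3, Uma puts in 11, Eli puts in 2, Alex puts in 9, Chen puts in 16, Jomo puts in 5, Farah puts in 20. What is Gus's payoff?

Total contributed: 3 + 11 + 2 + 9 + 16 + 5 + 20 = 66.
Each receives 6.7 × 66 / 7 = 63.17 from the shared-equipment pool.
Gus keeps 22 − 3 = 19, so Gus's payoff is 19 + 63.17 = 82.17.

82.17 hours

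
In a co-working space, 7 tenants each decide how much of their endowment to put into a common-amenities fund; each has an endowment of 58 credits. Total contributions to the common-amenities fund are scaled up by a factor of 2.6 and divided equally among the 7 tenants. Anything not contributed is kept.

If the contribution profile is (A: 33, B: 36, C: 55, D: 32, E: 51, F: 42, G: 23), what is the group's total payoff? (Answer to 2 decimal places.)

Total contributed: 33 + 36 + 55 + 32 + 51 + 42 + 23 = 272; total kept: 7 × 58 − 272 = 134.
The common-amenities fund pays out 2.6 × 272 = 707.20 in aggregate.
Group total = 134 + 707.20 = 841.20.

841.20 credits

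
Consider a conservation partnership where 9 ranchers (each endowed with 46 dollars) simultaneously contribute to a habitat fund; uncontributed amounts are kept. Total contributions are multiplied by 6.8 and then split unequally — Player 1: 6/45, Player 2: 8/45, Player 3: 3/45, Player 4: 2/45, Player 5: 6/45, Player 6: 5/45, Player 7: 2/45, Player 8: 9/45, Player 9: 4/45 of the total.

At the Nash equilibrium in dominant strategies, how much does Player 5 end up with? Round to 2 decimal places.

129.41 dollars

Player j's private return per contributed unit is 6.8 × (j's share). Contributing is weakly dominant for j when that share is at least 1/6.8 = 0.1471, and contributing 0 is dominant otherwise.
Player 2 and Player 8 are above the threshold, contributing 46 each; the remaining 7 contribute 0. Total contributed: 92.
Player 5 keeps 46 and receives 6.8 × 92 × 6/45 = 83.41 from the habitat fund, for a payoff of 129.41.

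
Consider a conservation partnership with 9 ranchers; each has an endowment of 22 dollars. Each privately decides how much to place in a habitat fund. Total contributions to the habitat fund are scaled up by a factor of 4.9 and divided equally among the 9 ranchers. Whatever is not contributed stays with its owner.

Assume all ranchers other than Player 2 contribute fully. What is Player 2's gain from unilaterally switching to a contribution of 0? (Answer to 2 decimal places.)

10.02 dollars

Switching from a contribution of 22 to 0 lets Player 2 keep an extra 22 dollars, but lowers the habitat fund by 22, which costs Player 2 their own share of that drop: 4.9/9 × 22 = 11.98.
Net gain = 22 − 11.98 = 10.02. The private return per contributed unit (0.5444) is below 1, so free-riding is indeed the best response regardless of what the others do.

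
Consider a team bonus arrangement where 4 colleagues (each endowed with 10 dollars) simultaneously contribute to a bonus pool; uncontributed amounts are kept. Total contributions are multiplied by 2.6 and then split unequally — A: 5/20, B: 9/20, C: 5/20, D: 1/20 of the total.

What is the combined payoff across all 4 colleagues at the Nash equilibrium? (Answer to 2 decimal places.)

56.00 dollars

Each unit j contributes comes back to j as 2.6 × (j's share), so j prefers to contribute only if that share exceeds 1/2.6 = 0.3846; otherwise keeping the unit dominates.
The only share above 0.3846 is B's 9/20, contributing 10; the remaining 3 contribute 0. Total contributed: 10.
The bonus pool pays out 2.6 × 10 = 26.00 in total (split across the unequal shares, but the aggregate is all that matters for the group sum).
The 3 free-riders keep 10 each, adding 30. Group total = 30 + 26.00 = 56.00.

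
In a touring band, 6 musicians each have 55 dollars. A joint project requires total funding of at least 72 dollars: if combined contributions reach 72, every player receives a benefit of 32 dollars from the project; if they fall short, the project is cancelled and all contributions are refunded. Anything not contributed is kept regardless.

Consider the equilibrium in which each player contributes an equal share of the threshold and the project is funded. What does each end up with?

75 dollars

Equal share of the threshold: 72/6 = 12.
At this profile no one gains by cutting their contribution: any cut drops the total below 72, the project is cancelled, contributions are refunded, and the deviator ends with 55, which is less than 55 − 12 + 32 = 75. Contributing more than 12 just wastes the excess. So contributing exactly 12 is a best response.
Each player's payoff: 55 − 12 + 32 = 75.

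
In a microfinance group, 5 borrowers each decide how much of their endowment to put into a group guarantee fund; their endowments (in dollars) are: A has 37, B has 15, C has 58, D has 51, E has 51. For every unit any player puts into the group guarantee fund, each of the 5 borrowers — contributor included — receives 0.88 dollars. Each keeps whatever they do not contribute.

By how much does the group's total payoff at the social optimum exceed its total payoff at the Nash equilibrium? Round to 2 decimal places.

720.80 dollars

The private return per contributed unit is 0.88 < 1 for everyone, so the Nash equilibrium is zero contribution and the group total is Σ E_j = 37 + 15 + 58 + 51 + 51 = 212.
Each contributed unit returns 4.400 to the group, so the social optimum is full contribution by everyone: group total = 4.400 × 212 = 932.80.
Efficiency loss = (4.400 − 1) × 212 = 720.80.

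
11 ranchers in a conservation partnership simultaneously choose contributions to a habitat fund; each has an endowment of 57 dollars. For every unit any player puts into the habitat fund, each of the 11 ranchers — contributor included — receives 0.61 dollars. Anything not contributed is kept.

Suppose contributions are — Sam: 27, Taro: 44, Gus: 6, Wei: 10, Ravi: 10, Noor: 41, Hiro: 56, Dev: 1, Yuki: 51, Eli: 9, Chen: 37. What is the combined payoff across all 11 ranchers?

2294.32 dollars

Total contributed: 27 + 44 + 6 + 10 + 10 + 41 + 56 + 1 + 51 + 9 + 37 = 292; total kept: 11 × 57 − 292 = 335.
The habitat fund pays out 0.61 × 11 × 292 = 1959.32 in aggregate.
Group total = 335 + 1959.32 = 2294.32.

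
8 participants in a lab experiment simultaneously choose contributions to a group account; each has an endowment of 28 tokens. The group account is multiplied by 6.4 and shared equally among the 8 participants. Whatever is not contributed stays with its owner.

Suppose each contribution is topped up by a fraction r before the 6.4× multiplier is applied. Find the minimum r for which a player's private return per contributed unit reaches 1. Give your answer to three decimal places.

0.250

With matching at rate r, one contributed unit becomes (1 + r) in the group account and returns 6.4 × (1 + r) / 8 to the contributor.
Setting this equal to 1: 1 + r = 8/6.4 = 1.2500.
So the minimum matching rate is r = 1.2500 − 1 = 0.250.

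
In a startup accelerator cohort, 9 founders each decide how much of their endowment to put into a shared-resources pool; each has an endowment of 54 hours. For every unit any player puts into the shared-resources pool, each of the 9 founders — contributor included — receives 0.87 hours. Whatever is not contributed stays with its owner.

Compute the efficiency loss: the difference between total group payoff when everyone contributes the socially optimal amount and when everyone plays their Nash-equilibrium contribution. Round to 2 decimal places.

The private return per contributed unit is 0.87 < 1, so contributing 0 is dominant for every player. At the Nash equilibrium everyone keeps their 54, and the group total is 9 × 54 = 486.
Each contributed unit returns 7.830 to the group as a whole (0.87 to each of 9 players), which exceeds 1, so the social optimum is full contribution: group total = 7.830 × 486 = 3805.38.
Efficiency loss = 3805.38 − 486 = 3319.38.

3319.38 hours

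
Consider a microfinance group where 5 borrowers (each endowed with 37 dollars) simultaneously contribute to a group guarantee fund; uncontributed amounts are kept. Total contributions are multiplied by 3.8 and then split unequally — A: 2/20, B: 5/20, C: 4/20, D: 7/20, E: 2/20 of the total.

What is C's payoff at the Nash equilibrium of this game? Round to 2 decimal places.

Player j's private return per contributed unit is 3.8 × (j's share). Contributing is weakly dominant for j when that share is at least 1/3.8 = 0.2632, and contributing 0 is dominant otherwise.
Only D (7/20) clears that bar, contributing 37; the remaining 4 contribute 0. Total contributed: 37.
C keeps 37 and receives 3.8 × 37 × 4/20 = 28.12 from the group guarantee fund, for a payoff of 65.12.

65.12 dollars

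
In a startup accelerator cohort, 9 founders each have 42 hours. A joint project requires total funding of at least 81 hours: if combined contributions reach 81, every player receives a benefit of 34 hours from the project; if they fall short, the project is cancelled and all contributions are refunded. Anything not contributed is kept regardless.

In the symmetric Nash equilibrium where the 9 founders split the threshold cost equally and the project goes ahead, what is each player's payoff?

67 hours

Equal share of the threshold: 81/9 = 9.
At this profile no one gains by cutting their contribution: any cut drops the total below 81, the project is cancelled, contributions are refunded, and the deviator ends with 42, which is less than 42 − 9 + 34 = 67. Contributing more than 9 just wastes the excess. So contributing exactly 9 is a best response.
Each player's payoff: 42 − 9 + 34 = 67.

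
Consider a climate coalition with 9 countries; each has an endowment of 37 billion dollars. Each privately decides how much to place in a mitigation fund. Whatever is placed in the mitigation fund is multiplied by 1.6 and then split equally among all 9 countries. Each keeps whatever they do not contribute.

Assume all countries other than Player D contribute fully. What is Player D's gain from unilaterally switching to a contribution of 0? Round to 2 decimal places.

30.42 billion dollars

Switching from a contribution of 37 to 0 lets Player D keep an extra 37 billion dollars, but lowers the mitigation fund by 37, which costs Player D their own share of that drop: 1.6/9 × 37 = 6.58.
Net gain = 37 − 6.58 = 30.42. The private return per contributed unit (0.1778) is below 1, so free-riding is indeed the best response regardless of what the others do.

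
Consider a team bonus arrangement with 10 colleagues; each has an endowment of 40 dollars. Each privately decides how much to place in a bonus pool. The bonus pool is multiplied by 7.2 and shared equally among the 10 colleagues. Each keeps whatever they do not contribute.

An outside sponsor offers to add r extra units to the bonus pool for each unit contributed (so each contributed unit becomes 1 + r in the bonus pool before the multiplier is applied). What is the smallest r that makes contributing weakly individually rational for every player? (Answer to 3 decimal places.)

0.389

With matching at rate r, one contributed unit becomes (1 + r) in the bonus pool and returns 7.2 × (1 + r) / 10 to the contributor.
Setting this equal to 1: 1 + r = 10/7.2 = 1.3889.
So the minimum matching rate is r = 1.3889 − 1 = 0.389.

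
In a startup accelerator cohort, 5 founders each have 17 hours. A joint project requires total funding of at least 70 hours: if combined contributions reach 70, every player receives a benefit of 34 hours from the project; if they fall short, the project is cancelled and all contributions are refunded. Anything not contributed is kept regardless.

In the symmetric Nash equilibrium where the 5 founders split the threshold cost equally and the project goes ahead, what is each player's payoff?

Equal share of the threshold: 70/5 = 14.
At this profile no one gains by cutting their contribution: any cut drops the total below 70, the project is cancelled, contributions are refunded, and the deviator ends with 17, which is less than 17 − 14 + 34 = 37. Contributing more than 14 just wastes the excess. So contributing exactly 14 is a best response.
Each player's payoff: 17 − 14 + 34 = 37.

37 hours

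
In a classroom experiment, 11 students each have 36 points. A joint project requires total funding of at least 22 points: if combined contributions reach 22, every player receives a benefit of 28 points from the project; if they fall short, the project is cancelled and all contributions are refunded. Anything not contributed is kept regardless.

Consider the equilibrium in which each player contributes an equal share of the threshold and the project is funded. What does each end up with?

62 points

Equal share of the threshold: 22/11 = 2.
At this profile no one gains by cutting their contribution: any cut drops the total below 22, the project is cancelled, contributions are refunded, and the deviator ends with 36, which is less than 36 − 2 + 28 = 62. Contributing more than 2 just wastes the excess. So contributing exactly 2 is a best response.
Each player's payoff: 36 − 2 + 28 = 62.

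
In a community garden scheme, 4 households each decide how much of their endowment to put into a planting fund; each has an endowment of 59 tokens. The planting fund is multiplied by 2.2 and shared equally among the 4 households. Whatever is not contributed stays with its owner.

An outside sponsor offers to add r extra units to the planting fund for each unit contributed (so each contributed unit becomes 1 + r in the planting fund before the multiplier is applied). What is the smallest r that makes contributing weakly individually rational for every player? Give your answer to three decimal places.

With matching at rate r, one contributed unit becomes (1 + r) in the planting fund and returns 2.2 × (1 + r) / 4 to the contributor.
Setting this equal to 1: 1 + r = 4/2.2 = 1.8182.
So the minimum matching rate is r = 1.8182 − 1 = 0.818.

0.818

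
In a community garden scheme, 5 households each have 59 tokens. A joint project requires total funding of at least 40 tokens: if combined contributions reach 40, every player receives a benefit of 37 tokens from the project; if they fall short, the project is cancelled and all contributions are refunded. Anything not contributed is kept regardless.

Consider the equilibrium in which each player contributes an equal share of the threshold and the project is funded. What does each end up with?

88 tokens

Equal share of the threshold: 40/5 = 8.
At this profile no one gains by cutting their contribution: any cut drops the total below 40, the project is cancelled, contributions are refunded, and the deviator ends with 59, which is less than 59 − 8 + 37 = 88. Contributing more than 8 just wastes the excess. So contributing exactly 8 is a best response.
Each player's payoff: 59 − 8 + 37 = 88.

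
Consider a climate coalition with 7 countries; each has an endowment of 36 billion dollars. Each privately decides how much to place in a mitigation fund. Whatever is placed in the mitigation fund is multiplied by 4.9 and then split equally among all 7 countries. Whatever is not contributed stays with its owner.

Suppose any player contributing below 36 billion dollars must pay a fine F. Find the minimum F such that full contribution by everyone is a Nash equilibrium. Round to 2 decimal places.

Given the others contribute fully, the best deviation is to contribute 0 (any partial contribution still incurs the fine and gives up units whose private return 0.7000 is below 1).
Deviating from 36 to 0 saves 36 billion dollars but forfeits the deviator's share of the drop in the mitigation fund: 4.9/7 × 36 = 25.20.
So the deviation gain is 36 − 25.20 = 10.80, and the fine must be at least 10.80 billion dollars to wipe it out.

10.80 billion dollars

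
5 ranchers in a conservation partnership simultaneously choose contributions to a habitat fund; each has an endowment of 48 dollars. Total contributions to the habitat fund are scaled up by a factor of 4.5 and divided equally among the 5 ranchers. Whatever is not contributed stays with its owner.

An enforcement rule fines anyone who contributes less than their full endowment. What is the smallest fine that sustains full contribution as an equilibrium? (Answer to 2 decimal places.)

4.80 dollars

Given the others contribute fully, the best deviation is to contribute 0 (any partial contribution still incurs the fine and gives up units whose private return 0.9000 is below 1).
Deviating from 48 to 0 saves 48 dollars but forfeits the deviator's share of the drop in the habitat fund: 4.5/5 × 48 = 43.20.
So the deviation gain is 48 − 43.20 = 4.80, and the fine must be at least 4.80 dollars to wipe it out.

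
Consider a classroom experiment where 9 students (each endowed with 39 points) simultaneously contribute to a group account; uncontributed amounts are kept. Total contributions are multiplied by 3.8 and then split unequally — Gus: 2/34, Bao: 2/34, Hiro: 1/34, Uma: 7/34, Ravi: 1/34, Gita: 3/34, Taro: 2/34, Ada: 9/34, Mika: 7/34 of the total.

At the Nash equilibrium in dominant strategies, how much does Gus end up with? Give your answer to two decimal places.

For player j, contributing a unit is worthwhile iff 3.8 × (j's share) ≥ 1, i.e. iff j's share is at least 0.2632.
Only Ada (9/34) clears that bar, contributing 39; the remaining 8 contribute 0. Total contributed: 39.
Gus keeps 39 and receives 3.8 × 39 × 2/34 = 8.72 from the group account, for a payoff of 47.72.

47.72 points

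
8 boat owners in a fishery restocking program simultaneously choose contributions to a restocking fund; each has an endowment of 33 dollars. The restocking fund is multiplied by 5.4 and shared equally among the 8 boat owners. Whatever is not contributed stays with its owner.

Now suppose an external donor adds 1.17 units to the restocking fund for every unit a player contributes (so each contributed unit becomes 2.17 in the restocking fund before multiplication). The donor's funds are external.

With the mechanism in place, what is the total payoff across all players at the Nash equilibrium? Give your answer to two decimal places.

Under the mechanism each unit contributed yields 5.4 × 2.17 / 8 = 1.4648 back to its contributor per unit of net cost, which exceeds 1, making full contribution the dominant choice for everyone.
So the Nash equilibrium is full contribution by all 8; the group earns 5.4 × 2.17 × 264 = 3093.55.

3093.55 dollars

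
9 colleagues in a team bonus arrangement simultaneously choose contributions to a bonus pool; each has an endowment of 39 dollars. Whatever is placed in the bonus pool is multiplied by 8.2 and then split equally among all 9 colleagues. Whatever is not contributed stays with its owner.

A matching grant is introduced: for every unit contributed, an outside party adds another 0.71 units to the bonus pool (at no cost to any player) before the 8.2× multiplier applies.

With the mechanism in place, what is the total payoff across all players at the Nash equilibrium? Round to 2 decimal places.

Under the mechanism each unit contributed yields 8.2 × 1.71 / 9 = 1.5580 back to its contributor per unit of net cost, which exceeds 1, making full contribution the dominant choice for everyone.
At the Nash equilibrium everyone contributes 39. Group total payoff = 8.2 × 1.71 × 351 = 4921.72.

4921.72 dollars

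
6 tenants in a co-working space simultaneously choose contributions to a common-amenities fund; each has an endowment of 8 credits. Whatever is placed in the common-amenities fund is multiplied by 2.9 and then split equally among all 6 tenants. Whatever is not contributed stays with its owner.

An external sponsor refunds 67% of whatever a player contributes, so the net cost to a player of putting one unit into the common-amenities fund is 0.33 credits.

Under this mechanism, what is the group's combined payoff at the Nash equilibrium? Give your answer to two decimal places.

171.36 credits

The effective private return per unit is now (2.9/6) / 0.33 = 1.4646 > 1, so every player's dominant strategy flips to full contribution.
So the Nash equilibrium is full contribution by all 6; the group earns 6 × (8 × 0.67 + 2.9 × 8) = 171.36.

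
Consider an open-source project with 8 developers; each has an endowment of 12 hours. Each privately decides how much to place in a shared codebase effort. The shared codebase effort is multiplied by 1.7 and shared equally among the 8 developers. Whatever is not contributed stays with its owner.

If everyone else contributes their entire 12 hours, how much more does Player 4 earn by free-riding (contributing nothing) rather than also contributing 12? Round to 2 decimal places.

9.45 hours

Switching from a contribution of 12 to 0 lets Player 4 keep an extra 12 hours, but lowers the shared codebase effort by 12, which costs Player 4 their own share of that drop: 1.7/8 × 12 = 2.55.
Net gain = 12 − 2.55 = 9.45. The private return per contributed unit (0.2125) is below 1, so free-riding is indeed the best response regardless of what the others do.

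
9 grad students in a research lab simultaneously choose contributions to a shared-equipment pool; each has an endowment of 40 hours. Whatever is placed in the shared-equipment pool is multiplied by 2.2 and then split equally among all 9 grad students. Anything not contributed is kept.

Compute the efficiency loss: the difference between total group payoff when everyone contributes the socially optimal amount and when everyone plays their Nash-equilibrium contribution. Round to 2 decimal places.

Each contributed unit returns 2.2/9 = 0.2444 to its contributor — below 1 — so contributing 0 is dominant for every player. At the Nash equilibrium everyone keeps their 40, and the group total is 9 × 40 = 360.
Each contributed unit returns 2.200 to the group as a whole (0.2444 to each of 9 players), which exceeds 1, so the social optimum is full contribution: group total = 2.200 × 360 = 792.00.
Efficiency loss = 792.00 − 360 = 432.00.

432.00 hours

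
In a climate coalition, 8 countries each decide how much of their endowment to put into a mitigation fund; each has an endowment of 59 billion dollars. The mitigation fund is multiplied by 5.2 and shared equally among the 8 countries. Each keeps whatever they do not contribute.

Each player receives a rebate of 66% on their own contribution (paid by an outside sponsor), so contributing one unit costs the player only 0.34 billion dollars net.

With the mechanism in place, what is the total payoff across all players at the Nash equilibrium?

2765.92 billion dollars

Under the mechanism each unit contributed yields (5.2/8) / 0.34 = 1.9118 back to its contributor per unit of net cost, which exceeds 1, making full contribution the dominant choice for everyone.
At the Nash equilibrium everyone contributes 59. Group total payoff = 8 × (59 × 0.66 + 5.2 × 59) = 2765.92.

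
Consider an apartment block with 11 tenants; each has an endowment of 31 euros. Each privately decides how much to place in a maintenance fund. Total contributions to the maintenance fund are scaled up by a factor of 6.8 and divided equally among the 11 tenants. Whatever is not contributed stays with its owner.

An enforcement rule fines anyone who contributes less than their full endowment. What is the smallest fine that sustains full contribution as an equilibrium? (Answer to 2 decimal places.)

Given the others contribute fully, the best deviation is to contribute 0 (any partial contribution still incurs the fine and gives up units whose private return 0.6182 is below 1).
Deviating from 31 to 0 saves 31 euros but forfeits the deviator's share of the drop in the maintenance fund: 6.8/11 × 31 = 19.16.
So the deviation gain is 31 − 19.16 = 11.84, and the fine must be at least 11.84 euros to wipe it out.

11.84 euros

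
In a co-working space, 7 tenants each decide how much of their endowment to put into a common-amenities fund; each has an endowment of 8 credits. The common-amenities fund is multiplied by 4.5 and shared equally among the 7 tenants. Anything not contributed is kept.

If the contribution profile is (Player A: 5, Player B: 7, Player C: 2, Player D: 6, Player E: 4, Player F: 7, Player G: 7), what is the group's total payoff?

189.00 credits

Total contributed: 5 + 7 + 2 + 6 + 4 + 7 + 7 = 38; total kept: 7 × 8 − 38 = 18.
The common-amenities fund pays out 4.5 × 38 = 171.00 in aggregate.
Group total = 18 + 171.00 = 189.00.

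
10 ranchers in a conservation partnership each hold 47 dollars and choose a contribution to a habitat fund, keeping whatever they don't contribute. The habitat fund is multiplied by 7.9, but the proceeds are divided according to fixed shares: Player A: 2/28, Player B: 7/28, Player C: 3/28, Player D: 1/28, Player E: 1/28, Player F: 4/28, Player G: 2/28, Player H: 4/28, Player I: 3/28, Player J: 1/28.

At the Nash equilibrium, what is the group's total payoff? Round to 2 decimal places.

Player j's private return per contributed unit is 7.9 × (j's share). Contributing is weakly dominant for j when that share is at least 1/7.9 = 0.1266, and contributing 0 is dominant otherwise.
Player B, Player F and Player H clear that bar, contributing 47 each; the remaining 7 contribute 0. Total contributed: 141.
The habitat fund pays out 7.9 × 141 = 1113.90 in total (split across the unequal shares, but the aggregate is all that matters for the group sum).
The 7 free-riders keep 47 each, adding 329. Group total = 329 + 1113.90 = 1442.90.

1442.90 dollars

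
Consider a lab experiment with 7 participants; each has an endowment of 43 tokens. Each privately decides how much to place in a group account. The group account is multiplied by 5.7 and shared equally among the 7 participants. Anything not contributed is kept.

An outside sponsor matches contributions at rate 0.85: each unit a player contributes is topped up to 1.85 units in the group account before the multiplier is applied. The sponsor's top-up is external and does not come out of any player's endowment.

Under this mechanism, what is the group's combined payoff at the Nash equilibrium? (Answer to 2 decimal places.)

3174.05 tokens

The effective private return per unit is now 5.7 × 1.85 / 7 = 1.5064 > 1, so every player's dominant strategy flips to full contribution.
At the Nash equilibrium everyone contributes 43. Group total payoff = 5.7 × 1.85 × 301 = 3174.05.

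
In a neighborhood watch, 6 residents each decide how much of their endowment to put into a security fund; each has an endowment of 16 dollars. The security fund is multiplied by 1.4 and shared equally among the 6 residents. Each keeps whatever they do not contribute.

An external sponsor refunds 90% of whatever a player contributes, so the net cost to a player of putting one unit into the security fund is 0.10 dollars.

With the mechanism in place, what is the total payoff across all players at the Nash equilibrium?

220.80 dollars

Under the mechanism each unit contributed yields (1.4/6) / 0.10 = 2.3333 back to its contributor per unit of net cost, which exceeds 1, making full contribution the dominant choice for everyone.
So the Nash equilibrium is full contribution by all 6; the group earns 6 × (16 × 0.90 + 1.4 × 16) = 220.80.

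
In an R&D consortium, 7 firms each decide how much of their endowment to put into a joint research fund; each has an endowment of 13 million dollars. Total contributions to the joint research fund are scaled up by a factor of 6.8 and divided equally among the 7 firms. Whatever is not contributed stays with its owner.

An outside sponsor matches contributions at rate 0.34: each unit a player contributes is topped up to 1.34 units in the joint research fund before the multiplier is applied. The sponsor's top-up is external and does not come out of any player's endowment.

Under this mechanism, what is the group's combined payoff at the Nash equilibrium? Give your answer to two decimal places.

With the mechanism, a contributed unit returns 6.8 × 1.34 / 7 = 1.3017 per unit of net cost to the contributor — now above 1 — so contributing fully is weakly dominant for every player.
At the Nash equilibrium everyone contributes 13. Group total payoff = 6.8 × 1.34 × 91 = 829.19.

829.19 million dollars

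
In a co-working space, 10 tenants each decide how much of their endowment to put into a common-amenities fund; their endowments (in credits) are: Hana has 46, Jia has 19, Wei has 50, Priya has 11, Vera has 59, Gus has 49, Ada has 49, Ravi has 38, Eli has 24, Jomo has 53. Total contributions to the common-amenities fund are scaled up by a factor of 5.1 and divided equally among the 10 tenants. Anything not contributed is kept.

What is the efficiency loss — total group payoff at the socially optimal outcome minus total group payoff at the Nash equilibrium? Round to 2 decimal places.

The private return per contributed unit is 5.1/10 = 0.5100 < 1 for every player regardless of endowment, so the Nash equilibrium is zero contribution and the group total is Σ E_j = 46 + 19 + 50 + 11 + 59 + 49 + 49 + 38 + 24 + 53 = 398.
Each contributed unit returns 5.100 to the group, so the social optimum is full contribution by everyone: group total = 5.100 × 398 = 2029.80.
Efficiency loss = (5.100 − 1) × 398 = 1631.80.

1631.80 credits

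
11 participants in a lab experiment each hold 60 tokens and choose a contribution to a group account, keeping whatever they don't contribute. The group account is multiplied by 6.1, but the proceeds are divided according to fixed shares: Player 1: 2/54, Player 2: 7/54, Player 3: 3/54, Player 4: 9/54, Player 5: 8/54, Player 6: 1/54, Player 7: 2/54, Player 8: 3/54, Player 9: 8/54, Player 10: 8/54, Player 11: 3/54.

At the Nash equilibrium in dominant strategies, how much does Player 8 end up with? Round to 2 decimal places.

80.33 tokens

Each unit j contributes comes back to j as 6.1 × (j's share), so j prefers to contribute only if that share exceeds 1/6.1 = 0.1639; otherwise keeping the unit dominates.
Player 4 alone (share 9/54) is above the threshold, contributing 60; the remaining 10 contribute 0. Total contributed: 60.
Player 8 keeps 60 and receives 6.1 × 60 × 3/54 = 20.33 from the group account, for a payoff of 80.33.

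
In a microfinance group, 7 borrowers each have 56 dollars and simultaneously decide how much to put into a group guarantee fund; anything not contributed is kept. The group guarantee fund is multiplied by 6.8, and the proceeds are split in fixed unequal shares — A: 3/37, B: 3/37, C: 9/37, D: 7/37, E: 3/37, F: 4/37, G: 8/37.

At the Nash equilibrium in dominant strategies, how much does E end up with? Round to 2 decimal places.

A player with share s gets back 6.8·s per unit contributed, so full contribution is dominant for anyone with s > 1/6.8 = 0.1471 and zero contribution is dominant for anyone below.
C, D and G are above the threshold, contributing 56 each; the remaining 4 contribute 0. Total contributed: 168.
E keeps 56 and receives 6.8 × 168 × 3/37 = 92.63 from the group guarantee fund, for a payoff of 148.63.

148.63 dollars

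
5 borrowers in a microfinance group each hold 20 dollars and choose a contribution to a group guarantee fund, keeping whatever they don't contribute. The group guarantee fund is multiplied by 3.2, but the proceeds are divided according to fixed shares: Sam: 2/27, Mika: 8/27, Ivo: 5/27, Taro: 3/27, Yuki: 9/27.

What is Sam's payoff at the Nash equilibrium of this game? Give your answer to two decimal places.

Player j's private return per contributed unit is 3.2 × (j's share). Contributing is weakly dominant for j when that share is at least 1/3.2 = 0.3125, and contributing 0 is dominant otherwise.
Only Yuki (9/27) clears that bar, contributing 20; the remaining 4 contribute 0. Total contributed: 20.
Sam keeps 20 and receives 3.2 × 20 × 2/27 = 4.74 from the group guarantee fund, for a payoff of 24.74.

24.74 dollars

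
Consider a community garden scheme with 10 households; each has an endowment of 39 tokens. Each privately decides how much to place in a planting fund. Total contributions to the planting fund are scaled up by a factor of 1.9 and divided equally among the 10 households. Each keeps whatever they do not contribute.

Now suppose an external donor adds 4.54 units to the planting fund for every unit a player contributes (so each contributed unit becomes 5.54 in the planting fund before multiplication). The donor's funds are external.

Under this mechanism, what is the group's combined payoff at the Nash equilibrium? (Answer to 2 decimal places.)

4105.14 tokens

With the mechanism, a contributed unit returns 1.9 × 5.54 / 10 = 1.0526 per unit of net cost to the contributor — now above 1 — so contributing fully is weakly dominant for every player.
So the Nash equilibrium is full contribution by all 10; the group earns 1.9 × 5.54 × 390 = 4105.14.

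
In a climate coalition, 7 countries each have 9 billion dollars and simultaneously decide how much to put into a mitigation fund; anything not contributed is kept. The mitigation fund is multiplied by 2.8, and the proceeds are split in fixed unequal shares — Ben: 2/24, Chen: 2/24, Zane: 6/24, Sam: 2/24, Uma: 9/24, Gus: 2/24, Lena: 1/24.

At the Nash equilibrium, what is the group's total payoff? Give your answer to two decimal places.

A player with share s gets back 2.8·s per unit contributed, so full contribution is dominant for anyone with s > 1/2.8 = 0.3571 and zero contribution is dominant for anyone below.
The only share above 0.3571 is Uma's 9/24, contributing 9; the remaining 6 contribute 0. Total contributed: 9.
The mitigation fund pays out 2.8 × 9 = 25.20 in total (split across the unequal shares, but the aggregate is all that matters for the group sum).
The 6 free-riders keep 9 each, adding 54. Group total = 54 + 25.20 = 79.20.

79.20 billion dollars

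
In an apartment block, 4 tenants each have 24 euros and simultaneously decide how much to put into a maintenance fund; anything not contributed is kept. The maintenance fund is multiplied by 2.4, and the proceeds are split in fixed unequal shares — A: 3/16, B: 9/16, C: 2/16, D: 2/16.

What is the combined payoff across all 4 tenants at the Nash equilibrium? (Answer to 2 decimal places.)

Player j's private return per contributed unit is 2.4 × (j's share). Contributing is weakly dominant for j when that share is at least 1/2.4 = 0.4167, and contributing 0 is dominant otherwise.
B alone (share 9/16) is above the threshold, contributing 24; the remaining 3 contribute 0. Total contributed: 24.
The maintenance fund pays out 2.4 × 24 = 57.60 in total (split across the unequal shares, but the aggregate is all that matters for the group sum).
The 3 free-riders keep 24 each, adding 72. Group total = 72 + 57.60 = 129.60.

129.60 euros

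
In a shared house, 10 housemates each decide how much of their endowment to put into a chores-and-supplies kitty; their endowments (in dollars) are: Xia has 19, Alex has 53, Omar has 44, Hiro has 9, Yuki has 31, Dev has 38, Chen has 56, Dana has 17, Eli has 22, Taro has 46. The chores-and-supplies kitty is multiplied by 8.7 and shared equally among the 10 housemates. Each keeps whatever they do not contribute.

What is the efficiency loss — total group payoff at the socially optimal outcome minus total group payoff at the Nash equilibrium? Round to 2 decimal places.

The private return per contributed unit is 8.7/10 = 0.8700 < 1 for every player regardless of endowment, so the Nash equilibrium is zero contribution and the group total is Σ E_j = 19 + 53 + 44 + 9 + 31 + 38 + 56 + 17 + 22 + 46 = 335.
Each contributed unit returns 8.700 to the group, so the social optimum is full contribution by everyone: group total = 8.700 × 335 = 2914.50.
Efficiency loss = (8.700 − 1) × 335 = 2579.50.

2579.50 dollars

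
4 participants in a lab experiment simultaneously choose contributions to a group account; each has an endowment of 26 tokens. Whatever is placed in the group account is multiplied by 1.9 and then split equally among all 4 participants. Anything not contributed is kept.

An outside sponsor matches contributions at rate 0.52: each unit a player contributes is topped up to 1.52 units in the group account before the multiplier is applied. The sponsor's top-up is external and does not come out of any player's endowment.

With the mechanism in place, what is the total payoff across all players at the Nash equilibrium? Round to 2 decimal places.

104.00 tokens

Even with the mechanism, each unit contributed returns only 1.9 × 1.52 / 4 = 0.7220 per unit of net cost, so contributing nothing is still dominant.
At the Nash equilibrium no one contributes; group total payoff = 4 × 26 = 104.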